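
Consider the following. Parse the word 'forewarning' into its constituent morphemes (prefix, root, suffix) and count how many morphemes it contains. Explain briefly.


Step 1: Identify prefix: 'fore' (meaning: before/front)
Step 2: Identify root: 'warn'
Step 3: Identify suffix(es): 'ing'
Decomposition: fore- (prefix: before/front) + warn (root) + -ing (suffix: ongoing action)
Total morphemes: 3

3 morphemes (fore- (prefix: before/front) + warn (root) + -ing (suffix: ongoing action))


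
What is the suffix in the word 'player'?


The word 'player' = 'play' (root) + '-er' (suffix). The suffix is '-er'.

er


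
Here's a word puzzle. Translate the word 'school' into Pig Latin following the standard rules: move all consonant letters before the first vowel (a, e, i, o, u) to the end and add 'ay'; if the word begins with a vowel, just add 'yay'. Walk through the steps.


'school': move consonant cluster 'sch' to end and add 'ay': 'oolschay'.

oolschay


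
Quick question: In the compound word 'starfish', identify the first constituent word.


Split 'starfish' into 'star' + 'fish'. The first part is 'star'.

star


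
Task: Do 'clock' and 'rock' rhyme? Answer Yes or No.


Rime (stressed vowel + following sounds) of 'clock': -ock = /ɒk/
Rime of 'rock': -ock = /ɒk/
/ɒk/ and /ɒk/ are the same ending sound, so the words rhyme.

Yes


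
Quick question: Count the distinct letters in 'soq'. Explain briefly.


Unique letters in 'soq': {o, q, s} = 3 distinct letters.

3


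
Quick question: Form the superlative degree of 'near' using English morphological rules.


Apply superlative formation (add -est): 'near' -> 'nearest'.

nearest


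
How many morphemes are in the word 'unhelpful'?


Decomposition: un- (prefix) + help (root) + -ful (suffix) = 3 morpheme(s)

3 morphemes


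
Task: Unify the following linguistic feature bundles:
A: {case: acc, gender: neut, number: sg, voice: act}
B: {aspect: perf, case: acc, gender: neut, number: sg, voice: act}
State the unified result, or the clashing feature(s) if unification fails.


Compare features:
aspect: A=_ vs B=perf -> unified: perf
case: A=acc vs B=acc -> unified: acc
gender: A=neut vs B=neut -> unified: neut
number: A=sg vs B=sg -> unified: sg
voice: A=act vs B=act -> unified: act
No clashes found.

Unified: {aspect: perf, case: acc, gender: neut, number: sg, voice: act}


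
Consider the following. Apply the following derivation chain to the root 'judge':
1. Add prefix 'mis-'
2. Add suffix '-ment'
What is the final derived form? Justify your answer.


Step 1: Add prefix 'mis-' to 'judge' = 'misjudge'
Step 2: Add suffix '-ment' to 'misjudge' = 'misjudgment'

misjudgment


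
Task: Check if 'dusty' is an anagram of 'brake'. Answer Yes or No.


Sorted letters of 'dusty': 'dstuy'
Sorted letters of 'brake': 'abekr'
They do not match.

No


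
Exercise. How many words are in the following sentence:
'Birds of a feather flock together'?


Split into words: Birds | of | a | feather | flock | together = 6 words.

6


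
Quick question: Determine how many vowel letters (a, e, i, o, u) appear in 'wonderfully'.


Vowels in 'wonderfully': o, e, u = 3 vowels.

3


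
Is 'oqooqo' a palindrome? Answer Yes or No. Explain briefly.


Forward: 'oqooqo'
Reversed: 'oqooqo'
They are identical.

Yes


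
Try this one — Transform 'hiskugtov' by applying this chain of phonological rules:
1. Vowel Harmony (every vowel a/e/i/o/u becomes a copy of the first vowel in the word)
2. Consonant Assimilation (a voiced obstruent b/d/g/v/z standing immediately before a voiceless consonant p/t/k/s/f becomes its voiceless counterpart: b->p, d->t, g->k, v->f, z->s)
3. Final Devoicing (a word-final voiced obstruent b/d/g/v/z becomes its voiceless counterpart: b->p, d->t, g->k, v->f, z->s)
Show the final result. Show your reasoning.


Starting form: 'hiskugtov'
Rule 1: Vowel Harmony: all vowels become 'i' (matching first vowel). 'hiskugtov' -> 'hiskigtiv'
Rule 2: Consonant Assimilation: voiced obstruent before voiceless consonant becomes voiceless ('gt' -> 'kt'). 'hiskigtiv' -> 'hiskiktiv'
Rule 3: Final Devoicing: word-final voiced obstruent 'v' becomes voiceless 'f'. 'hiskiktiv' -> 'hiskiktif'
Final form: 'hiskiktif'

hiskiktif


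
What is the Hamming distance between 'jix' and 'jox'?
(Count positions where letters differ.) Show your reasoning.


Alignment:
Position 1: 'j' vs 'j' = match
Position 2: 'i' vs 'o' = DIFFER
Position 3: 'x' vs 'x' = match
Total differences: 1

1


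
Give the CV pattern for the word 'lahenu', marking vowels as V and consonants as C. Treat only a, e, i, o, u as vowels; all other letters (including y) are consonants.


Letter mapping: l = C, a = V, h = C, e = V, n = C, u = V.

CVCVCV


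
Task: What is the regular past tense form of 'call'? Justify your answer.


Apply rule: Add -ed. 'call' becomes 'called'.

called


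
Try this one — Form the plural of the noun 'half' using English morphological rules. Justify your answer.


Apply rule: Change -f to -ves. 'half' becomes 'halves'.

halves


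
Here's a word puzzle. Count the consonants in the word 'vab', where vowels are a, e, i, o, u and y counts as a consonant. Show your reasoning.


Consonants in 'vab': v, b = 2 consonants.

2


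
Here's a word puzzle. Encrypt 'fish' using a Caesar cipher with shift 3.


Shift each letter by 3: f -> i, i -> l, s -> v, h -> k. Result: 'ilvk'.

ilvk


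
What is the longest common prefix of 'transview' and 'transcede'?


Compare from the start: 5 characters match: 'trans'. Mismatch at position 6: 'v' vs 'c'.

trans


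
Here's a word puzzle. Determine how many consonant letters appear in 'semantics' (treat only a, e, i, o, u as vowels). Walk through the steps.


Consonants in 'semantics': s, m, n, t, c, s = 6 consonants.

6


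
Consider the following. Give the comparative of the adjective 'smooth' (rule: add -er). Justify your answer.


Apply comparative formation (add -er): 'smooth' -> 'smoother'.

smoother


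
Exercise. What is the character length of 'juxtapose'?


Spell out 'juxtapose' and number each letter: j(1), u(2), x(3), t(4), a(5), p(6), o(7), s(8), e(9). Total: 9 letters.

9


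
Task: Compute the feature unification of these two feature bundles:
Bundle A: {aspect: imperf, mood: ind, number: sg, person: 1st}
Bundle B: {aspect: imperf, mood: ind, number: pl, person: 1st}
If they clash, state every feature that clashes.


Compare features:
aspect: A=imperf vs B=imperf -> unified: imperf
mood: A=ind vs B=ind -> unified: ind
number: A=sg vs B=pl -> CLASH
person: A=1st vs B=1st -> unified: 1st
Clash detected on feature 'number' (sg vs pl); unification fails.

CLASH on 'number' (sg vs pl)


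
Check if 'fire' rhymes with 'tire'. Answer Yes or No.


Rime (stressed vowel + following sounds) of 'fire': -ire = /aɪər/
Rime of 'tire': -ire = /aɪər/
/aɪər/ and /aɪər/ are the same ending sound, so the words rhyme.

Yes


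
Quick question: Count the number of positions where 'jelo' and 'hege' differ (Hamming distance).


Alignment:
Position 1: 'j' vs 'h' = DIFFER
Position 2: 'e' vs 'e' = match
Position 3: 'l' vs 'g' = DIFFER
Position 4: 'o' vs 'e' = DIFFER
Total differences: 3

3


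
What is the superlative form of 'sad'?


Apply superlative formation (double final consonant, add -est): 'sad' -> 'saddest'.

saddest


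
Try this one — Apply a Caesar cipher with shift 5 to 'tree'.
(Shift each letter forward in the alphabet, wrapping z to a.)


Shift each letter by 5: t -> y, r -> w, e -> j, e -> j. Result: 'ywjj'.

ywjj


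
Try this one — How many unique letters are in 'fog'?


Unique letters in 'fog': {f, g, o} = 3 distinct letters.

3


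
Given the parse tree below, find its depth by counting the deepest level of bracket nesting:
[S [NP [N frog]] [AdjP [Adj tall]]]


Count bracket nesting levels:
'[' at pos 0: depth = 1
'[' at pos 3: depth = 2
'[' at pos 7: depth = 3
'[' at pos 17: depth = 2
'[' at pos 23: depth = 3
Maximum depth reached: 3

3


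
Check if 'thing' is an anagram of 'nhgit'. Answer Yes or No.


Sorted letters of 'thing': 'ghint'
Sorted letters of 'nhgit': 'ghint'
They match.

Yes


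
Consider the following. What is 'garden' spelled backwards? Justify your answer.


Reverse 'garden' character by character: 'nedrag'.

nedrag


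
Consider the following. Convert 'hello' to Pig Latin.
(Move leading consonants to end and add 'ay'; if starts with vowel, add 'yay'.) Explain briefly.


'hello': move consonant cluster 'h' to end and add 'ay': 'ellohay'.

ellohay


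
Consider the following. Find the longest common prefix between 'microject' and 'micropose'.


Compare from the start: 5 characters match: 'micro'. Mismatch at position 6: 'j' vs 'p'.

micro


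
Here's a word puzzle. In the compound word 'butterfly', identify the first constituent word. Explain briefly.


Split 'butterfly' into 'butter' + 'fly'. The first part is 'butter'.

butter


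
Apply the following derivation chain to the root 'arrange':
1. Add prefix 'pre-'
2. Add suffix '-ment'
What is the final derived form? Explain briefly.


Step 1: Add prefix 'pre-' to 'arrange' = 'prearrange'
Step 2: Add suffix '-ment' to 'prearrange' = 'prearrangement'

prearrangement


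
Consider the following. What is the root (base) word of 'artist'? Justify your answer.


Remove suffix '-ist' from 'artist' to get root 'art'.

art


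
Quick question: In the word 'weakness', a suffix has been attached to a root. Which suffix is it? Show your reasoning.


The word 'weakness' = 'weak' (root) + '-ness' (suffix). The suffix is '-ness'.

ness


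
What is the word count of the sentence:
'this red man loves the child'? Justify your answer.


Split into words: this | red | man | loves | the | child = 6 words.

6


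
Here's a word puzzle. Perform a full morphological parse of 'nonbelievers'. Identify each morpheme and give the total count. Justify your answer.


Step 1: Identify prefix: 'non' (meaning: not)
Step 2: Identify root: 'believe'
Step 3: Identify suffix(es): 'er, s'
Decomposition: non- (prefix: not) + believe (root) + -er (suffix: one who) + -s (plural)
Total morphemes: 4

4 morphemes (non- (prefix: not) + believe (root) + -er (suffix: one who) + -s (plural))


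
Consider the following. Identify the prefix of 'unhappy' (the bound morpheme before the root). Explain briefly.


The word 'unhappy' = 'un' (prefix) + 'happy' (root). The prefix is 'un'.

un


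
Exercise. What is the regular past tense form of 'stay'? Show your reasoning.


Apply rule: Add -ed. 'stay' becomes 'stayed'.

stayed


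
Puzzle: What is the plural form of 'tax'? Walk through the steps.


Apply rule: Add -es (sibilant/fricative ending). 'tax' becomes 'taxes'.

taxes


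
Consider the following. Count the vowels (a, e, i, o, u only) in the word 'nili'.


Vowels in 'nili': i, i = 2 vowels.

2


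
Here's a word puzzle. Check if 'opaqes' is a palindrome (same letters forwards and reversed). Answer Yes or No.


Forward: 'opaqes'
Reversed: 'seqapo'
They differ.

No


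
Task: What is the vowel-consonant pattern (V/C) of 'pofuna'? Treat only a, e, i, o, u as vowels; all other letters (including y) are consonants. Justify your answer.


Letter mapping: p = C, o = V, f = C, u = V, n = C, a = V.

CVCVCV


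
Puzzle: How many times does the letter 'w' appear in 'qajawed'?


Letter 'w' in 'qajawed': found at position(s) 5 = 1 occurrence(s).

1


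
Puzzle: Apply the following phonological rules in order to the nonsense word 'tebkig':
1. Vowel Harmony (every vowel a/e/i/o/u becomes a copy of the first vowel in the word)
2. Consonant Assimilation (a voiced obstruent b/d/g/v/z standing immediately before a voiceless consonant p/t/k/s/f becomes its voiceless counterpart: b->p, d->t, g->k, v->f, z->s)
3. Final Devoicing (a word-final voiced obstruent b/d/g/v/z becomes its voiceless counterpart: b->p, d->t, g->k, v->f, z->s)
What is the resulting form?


Starting form: 'tebkig'
Rule 1: Vowel Harmony: all vowels become 'e' (matching first vowel). 'tebkig' -> 'tebkeg'
Rule 2: Consonant Assimilation: voiced obstruent before voiceless consonant becomes voiceless ('bk' -> 'pk'). 'tebkeg' -> 'tepkeg'
Rule 3: Final Devoicing: word-final voiced obstruent 'g' becomes voiceless 'k'. 'tepkeg' -> 'tepkek'
Final form: 'tepkek'

tepkek


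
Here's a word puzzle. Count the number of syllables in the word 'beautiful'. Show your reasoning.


Break 'beautiful' into syllables: beau-ti-ful -> beau | ti | ful = 3 syllables

3 syllables


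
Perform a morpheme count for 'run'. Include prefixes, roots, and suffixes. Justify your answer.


Decomposition: run (free morpheme) = 1 morpheme(s)

1 morphemes


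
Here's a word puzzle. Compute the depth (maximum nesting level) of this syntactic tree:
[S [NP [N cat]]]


Count bracket nesting levels:
'[' at pos 0: depth = 1
'[' at pos 3: depth = 2
'[' at pos 7: depth = 3
Maximum depth reached: 3

3


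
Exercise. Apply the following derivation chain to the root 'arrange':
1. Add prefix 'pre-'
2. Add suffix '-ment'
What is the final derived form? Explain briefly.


Step 1: Add prefix 'pre-' to 'arrange' = 'prearrange'
Step 2: Add suffix '-ment' to 'prearrange' = 'prearrangement'

prearrangement


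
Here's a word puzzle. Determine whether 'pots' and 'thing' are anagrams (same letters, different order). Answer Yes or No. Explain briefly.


Sorted letters of 'pots': 'opst'
Sorted letters of 'thing': 'ghint'
They do not match.

No


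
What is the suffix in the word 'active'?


The word 'active' = 'act' (root) + '-ive' (suffix). The suffix is '-ive'.

ive


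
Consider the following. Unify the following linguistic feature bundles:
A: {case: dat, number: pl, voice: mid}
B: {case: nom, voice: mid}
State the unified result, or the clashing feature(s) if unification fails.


Compare features:
case: A=dat vs B=nom -> CLASH
number: A=pl vs B=_ -> unified: pl
voice: A=mid vs B=mid -> unified: mid
Clash detected on feature 'case' (dat vs nom); unification fails.

CLASH on 'case' (dat vs nom)


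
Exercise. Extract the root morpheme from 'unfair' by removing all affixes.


Remove prefix 'un' from 'unfair' to get root 'fair'.

fair


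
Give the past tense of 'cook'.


Apply rule: Add -ed. 'cook' becomes 'cooked'.

cooked


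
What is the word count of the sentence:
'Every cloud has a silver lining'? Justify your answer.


Split into words: Every | cloud | has | a | silver | lining = 6 words.

6


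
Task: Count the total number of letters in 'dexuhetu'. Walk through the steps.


Spell out 'dexuhetu' and number each letter: d(1), e(2), x(3), u(4), h(5), e(6), t(7), u(8). Total: 8 letters.

8


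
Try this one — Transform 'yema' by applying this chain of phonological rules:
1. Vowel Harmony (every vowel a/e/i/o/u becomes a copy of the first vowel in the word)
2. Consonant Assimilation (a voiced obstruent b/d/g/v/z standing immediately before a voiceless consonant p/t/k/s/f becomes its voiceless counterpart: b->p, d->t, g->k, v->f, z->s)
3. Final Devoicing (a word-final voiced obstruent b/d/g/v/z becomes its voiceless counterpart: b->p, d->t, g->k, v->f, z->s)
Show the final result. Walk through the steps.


Starting form: 'yema'
Rule 1: Vowel Harmony: all vowels become 'e' (matching first vowel). 'yema' -> 'yeme'
Rule 2: Consonant Assimilation: no voiced obstruent (b/d/g/v/z) stands immediately before a voiceless consonant (p/t/k/s/f). No change.
Rule 3: Final Devoicing: the word ends in the vowel 'e', not a consonant. No change.
Final form: 'yeme'

yeme


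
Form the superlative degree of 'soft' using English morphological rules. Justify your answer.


Apply superlative formation (add -est): 'soft' -> 'softest'.

softest


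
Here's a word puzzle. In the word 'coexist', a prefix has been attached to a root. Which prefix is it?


The word 'coexist' = 'co' (prefix) + 'exist' (root). The prefix is 'co'.

co


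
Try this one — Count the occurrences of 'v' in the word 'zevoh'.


Letter 'v' in 'zevoh': found at position(s) 3 = 1 occurrence(s).

1


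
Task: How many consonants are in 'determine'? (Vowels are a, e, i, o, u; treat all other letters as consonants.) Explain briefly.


Consonants in 'determine': d, t, r, m, n = 5 consonants.

5


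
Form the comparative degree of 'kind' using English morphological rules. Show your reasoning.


Apply comparative formation (add -er): 'kind' -> 'kinder'.

kinder


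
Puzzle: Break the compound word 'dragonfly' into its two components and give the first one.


Split 'dragonfly' into 'dragon' + 'fly'. The first part is 'dragon'.

dragon


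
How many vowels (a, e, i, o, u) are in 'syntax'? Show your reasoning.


Vowels in 'syntax': a = 1 vowels.

1


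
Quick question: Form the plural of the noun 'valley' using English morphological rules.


Apply rule: Add -s. 'valley' becomes 'valleys'.

valleys


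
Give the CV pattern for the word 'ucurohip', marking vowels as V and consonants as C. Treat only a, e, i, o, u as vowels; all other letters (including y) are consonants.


Letter mapping: u = V, c = C, u = V, r = C, o = V, h = C, i = V, p = C.

VCVCVCVC


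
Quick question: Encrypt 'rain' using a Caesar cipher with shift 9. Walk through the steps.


Shift each letter by 9: r -> a, a -> j, i -> r, n -> w. Result: 'ajrw'.

ajrw


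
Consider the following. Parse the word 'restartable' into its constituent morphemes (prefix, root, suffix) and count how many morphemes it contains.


Step 1: Identify prefix: 're' (meaning: again)
Step 2: Identify root: 'start'
Step 3: Identify suffix(es): 'able'
Decomposition: re- (prefix: again) + start (root) + -able (suffix: capable of)
Total morphemes: 3

3 morphemes (re- (prefix: again) + start (root) + -able (suffix: capable of))


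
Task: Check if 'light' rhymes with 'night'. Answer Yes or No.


Rime (stressed vowel + following sounds) of 'light': -ight = /aɪt/
Rime of 'night': -ight = /aɪt/
/aɪt/ and /aɪt/ are the same ending sound, so the words rhyme.

Yes


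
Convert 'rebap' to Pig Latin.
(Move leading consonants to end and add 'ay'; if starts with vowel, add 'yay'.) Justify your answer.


'rebap': move consonant cluster 'r' to end and add 'ay': 'ebapray'.

ebapray


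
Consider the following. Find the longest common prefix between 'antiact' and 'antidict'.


Compare from the start: 4 characters match: 'anti'. Mismatch at position 5: 'a' vs 'd'.

anti


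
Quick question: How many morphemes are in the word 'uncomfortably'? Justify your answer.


Decomposition: un- (prefix) + comfort (root) + -able (suffix) + -ly (suffix) = 4 morpheme(s)

4 morphemes


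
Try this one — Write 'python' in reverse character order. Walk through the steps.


Reverse 'python' character by character: 'nohtyp'.

nohtyp


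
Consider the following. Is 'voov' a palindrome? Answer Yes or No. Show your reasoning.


Forward: 'voov'
Reversed: 'voov'
They are identical.

Yes


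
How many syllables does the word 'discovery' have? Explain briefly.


Break 'discovery' into syllables: dis-cov-er-y -> dis | cov | er | y = 4 syllables

4 syllables


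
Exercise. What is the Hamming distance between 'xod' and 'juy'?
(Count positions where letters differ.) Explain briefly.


Alignment:
Position 1: 'x' vs 'j' = DIFFER
Position 2: 'o' vs 'u' = DIFFER
Position 3: 'd' vs 'y' = DIFFER
Total differences: 3

3


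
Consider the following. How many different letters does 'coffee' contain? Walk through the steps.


Unique letters in 'coffee': {c, e, f, o} = 4 distinct letters.

4


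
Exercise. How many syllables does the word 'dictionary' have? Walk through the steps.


Break 'dictionary' into syllables: dic-tion-ar-y -> dic | tion | ar | y = 4 syllables

4 syllables


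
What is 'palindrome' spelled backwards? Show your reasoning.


Reverse 'palindrome' character by character: 'emordnilap'.

emordnilap


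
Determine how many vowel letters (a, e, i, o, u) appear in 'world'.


Vowels in 'world': o = 1 vowels.

1


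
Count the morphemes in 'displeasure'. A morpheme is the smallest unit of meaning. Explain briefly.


Decomposition: dis- (prefix) + please (root) + -ure (suffix) = 3 morpheme(s)

3 morphemes


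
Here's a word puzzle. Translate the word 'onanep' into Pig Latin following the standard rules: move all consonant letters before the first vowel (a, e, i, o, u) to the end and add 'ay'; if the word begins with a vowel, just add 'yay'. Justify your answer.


'onanep' starts with a vowel, so add 'yay': 'onanepyay'.

onanepyay


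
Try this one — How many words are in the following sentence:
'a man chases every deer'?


Split into words: a | man | chases | every | deer = 5 words.

5


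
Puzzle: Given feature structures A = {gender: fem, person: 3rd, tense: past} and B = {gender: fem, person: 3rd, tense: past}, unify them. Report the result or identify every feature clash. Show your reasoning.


Compare features:
gender: A=fem vs B=fem -> unified: fem
person: A=3rd vs B=3rd -> unified: 3rd
tense: A=past vs B=past -> unified: past
No clashes found.

Unified: {gender: fem, person: 3rd, tense: past}


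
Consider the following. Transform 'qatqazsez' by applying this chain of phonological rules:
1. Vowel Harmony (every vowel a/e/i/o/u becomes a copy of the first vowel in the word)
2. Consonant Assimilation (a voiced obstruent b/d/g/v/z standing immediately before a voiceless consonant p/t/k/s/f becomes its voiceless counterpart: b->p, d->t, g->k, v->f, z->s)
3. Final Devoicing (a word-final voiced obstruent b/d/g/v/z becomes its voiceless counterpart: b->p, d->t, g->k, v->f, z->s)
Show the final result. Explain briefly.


Starting form: 'qatqazsez'
Rule 1: Vowel Harmony: all vowels become 'a' (matching first vowel). 'qatqazsez' -> 'qatqazsaz'
Rule 2: Consonant Assimilation: voiced obstruent before voiceless consonant becomes voiceless ('zs' -> 'ss'). 'qatqazsaz' -> 'qatqassaz'
Rule 3: Final Devoicing: word-final voiced obstruent 'z' becomes voiceless 's'. 'qatqassaz' -> 'qatqassas'
Final form: 'qatqassas'

qatqassas


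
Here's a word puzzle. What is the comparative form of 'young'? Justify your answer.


Apply comparative formation (add -er): 'young' -> 'younger'.

younger


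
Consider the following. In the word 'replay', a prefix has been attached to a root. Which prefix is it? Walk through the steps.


The word 'replay' = 're' (prefix) + 'play' (root). The prefix is 're'.

re


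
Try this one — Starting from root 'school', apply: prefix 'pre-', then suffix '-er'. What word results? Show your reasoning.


Step 1: Add prefix 'pre-' to 'school' = 'preschool'
Step 2: Add suffix '-er' to 'preschool' = 'preschooler'

preschooler


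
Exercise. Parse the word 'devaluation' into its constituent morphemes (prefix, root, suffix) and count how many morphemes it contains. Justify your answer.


Step 1: Identify prefix: 'de' (meaning: reverse/remove)
Step 2: Identify root: 'value'
Step 3: Identify suffix(es): 'ation'
Decomposition: de- (prefix: reverse/remove) + value (root) + -ation (suffix: act of)
Total morphemes: 3

3 morphemes (de- (prefix: reverse/remove) + value (root) + -ation (suffix: act of))


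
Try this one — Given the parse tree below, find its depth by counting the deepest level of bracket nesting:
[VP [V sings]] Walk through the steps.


Count bracket nesting levels:
'[' at pos 0: depth = 1
'[' at pos 4: depth = 2
Maximum depth reached: 2

2


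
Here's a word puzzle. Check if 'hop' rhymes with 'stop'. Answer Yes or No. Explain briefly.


Rime (stressed vowel + following sounds) of 'hop': -op = /ɒp/
Rime of 'stop': -op = /ɒp/
/ɒp/ and /ɒp/ are the same ending sound, so the words rhyme.

Yes


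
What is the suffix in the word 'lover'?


The word 'lover' = 'love' (root) + '-er' (suffix). The suffix is '-er'.

er


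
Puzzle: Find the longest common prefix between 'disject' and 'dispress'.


Compare from the start: 3 characters match: 'dis'. Mismatch at position 4: 'j' vs 'p'.

dis


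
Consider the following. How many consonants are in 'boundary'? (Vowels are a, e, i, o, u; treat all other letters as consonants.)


Consonants in 'boundary': b, n, d, r, y = 5 consonants.

5


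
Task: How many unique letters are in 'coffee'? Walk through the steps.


Unique letters in 'coffee': {c, e, f, o} = 4 distinct letters.

4


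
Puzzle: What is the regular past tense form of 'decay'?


Apply rule: Add -ed. 'decay' becomes 'decayed'.

decayed


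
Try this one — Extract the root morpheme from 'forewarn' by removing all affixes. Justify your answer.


Remove prefix 'fore' from 'forewarn' to get root 'warn'.

warn


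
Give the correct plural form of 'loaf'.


Apply rule: Change -f to -ves. 'loaf' becomes 'loaves'.

loaves


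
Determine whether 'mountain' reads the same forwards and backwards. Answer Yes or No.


Forward: 'mountain'
Reversed: 'niatnuom'
They differ.

No


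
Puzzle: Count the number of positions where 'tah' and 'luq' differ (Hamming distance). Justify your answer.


Alignment:
Position 1: 't' vs 'l' = DIFFER
Position 2: 'a' vs 'u' = DIFFER
Position 3: 'h' vs 'q' = DIFFER
Total differences: 3

3


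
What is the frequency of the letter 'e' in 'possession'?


Letter 'e' in 'possession': found at position(s) 5 = 1 occurrence(s).

1


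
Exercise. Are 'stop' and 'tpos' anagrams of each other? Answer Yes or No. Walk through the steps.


Sorted letters of 'stop': 'opst'
Sorted letters of 'tpos': 'opst'
They match.

Yes


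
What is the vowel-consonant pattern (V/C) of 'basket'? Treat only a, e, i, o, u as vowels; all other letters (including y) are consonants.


Letter mapping: b = C, a = V, s = C, k = C, e = V, t = C.

CVCCVC


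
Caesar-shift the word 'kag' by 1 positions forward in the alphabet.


Shift each letter by 1: k -> l, a -> b, g -> h. Result: 'lbh'.

lbh


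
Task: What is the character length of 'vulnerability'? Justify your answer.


Spell out 'vulnerability' and number each letter: v(1), u(2), l(3), n(4), e(5), r(6), a(7), b(8), i(9), l(10), i(11), t(12), y(13). Total: 13 letters.

13


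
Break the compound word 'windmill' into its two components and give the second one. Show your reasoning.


Split 'windmill' into 'wind' + 'mill'. The second part is 'mill'.

mill


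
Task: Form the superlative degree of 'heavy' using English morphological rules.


Apply superlative formation (consonant + y: change y to i, add -est): 'heavy' -> 'heaviest'.

heaviest


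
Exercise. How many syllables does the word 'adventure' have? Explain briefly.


Break 'adventure' into syllables: ad-ven-ture -> ad | ven | ture = 3 syllables

3 syllables


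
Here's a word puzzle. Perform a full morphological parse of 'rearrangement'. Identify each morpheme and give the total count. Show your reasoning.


Step 1: Identify prefix: 're' (meaning: again)
Step 2: Identify root: 'arrange'
Step 3: Identify suffix(es): 'ment'
Decomposition: re- (prefix: again) + arrange (root) + -ment (suffix: action/result)
Total morphemes: 3

3 morphemes (re- (prefix: again) + arrange (root) + -ment (suffix: action/result))


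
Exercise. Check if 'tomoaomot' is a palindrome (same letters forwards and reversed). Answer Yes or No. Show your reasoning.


Forward: 'tomoaomot'
Reversed: 'tomoaomot'
They are identical.

Yes


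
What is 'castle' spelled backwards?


Reverse 'castle' character by character: 'eltsac'.

eltsac


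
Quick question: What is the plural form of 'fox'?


Apply rule: Add -es (sibilant/fricative ending). 'fox' becomes 'foxes'.

foxes


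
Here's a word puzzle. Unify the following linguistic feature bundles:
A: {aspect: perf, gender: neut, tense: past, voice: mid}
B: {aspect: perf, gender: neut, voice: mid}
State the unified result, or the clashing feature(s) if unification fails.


Compare features:
aspect: A=perf vs B=perf -> unified: perf
gender: A=neut vs B=neut -> unified: neut
tense: A=past vs B=_ -> unified: past
voice: A=mid vs B=mid -> unified: mid
No clashes found.

Unified: {aspect: perf, gender: neut, tense: past, voice: mid}


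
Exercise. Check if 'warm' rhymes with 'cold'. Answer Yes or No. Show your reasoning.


Rime (stressed vowel + following sounds) of 'warm': -arm = /ɔːrm/
Rime of 'cold': -old = /oʊld/
/ɔːrm/ and /oʊld/ are different ending sounds, so the words do not rhyme.

No


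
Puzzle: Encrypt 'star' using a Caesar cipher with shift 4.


Shift each letter by 4: s -> w, t -> x, a -> e, r -> v. Result: 'wxev'.

wxev


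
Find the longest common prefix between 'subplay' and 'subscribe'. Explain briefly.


Compare from the start: 3 characters match: 'sub'. Mismatch at position 4: 'p' vs 's'.

sub


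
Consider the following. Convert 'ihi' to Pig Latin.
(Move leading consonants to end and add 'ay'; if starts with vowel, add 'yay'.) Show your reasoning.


'ihi' starts with a vowel, so add 'yay': 'ihiyay'.

ihiyay


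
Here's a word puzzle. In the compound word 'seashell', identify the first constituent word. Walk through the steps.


Split 'seashell' into 'sea' + 'shell'. The first part is 'sea'.

sea


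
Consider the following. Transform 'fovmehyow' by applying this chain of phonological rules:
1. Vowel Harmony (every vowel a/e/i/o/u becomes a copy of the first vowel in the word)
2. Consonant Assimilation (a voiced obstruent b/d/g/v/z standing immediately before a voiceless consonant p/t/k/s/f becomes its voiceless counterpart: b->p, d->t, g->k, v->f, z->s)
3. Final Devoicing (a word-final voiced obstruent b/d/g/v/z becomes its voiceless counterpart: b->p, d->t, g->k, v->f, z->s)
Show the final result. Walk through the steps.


Starting form: 'fovmehyow'
Rule 1: Vowel Harmony: all vowels become 'o' (matching first vowel). 'fovmehyow' -> 'fovmohyow'
Rule 2: Consonant Assimilation: no voiced obstruent (b/d/g/v/z) stands immediately before a voiceless consonant (p/t/k/s/f). No change.
Rule 3: Final Devoicing: final consonant 'w' is not one of the voiced obstruents b/d/g/v/z. No change.
Final form: 'fovmohyow'

fovmohyow


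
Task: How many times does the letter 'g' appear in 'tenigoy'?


Letter 'g' in 'tenigoy': found at position(s) 5 = 1 occurrence(s).

1


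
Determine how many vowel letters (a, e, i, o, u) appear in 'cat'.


Vowels in 'cat': a = 1 vowels.

1


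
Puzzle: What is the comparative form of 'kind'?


Apply comparative formation (add -er): 'kind' -> 'kinder'.

kinder


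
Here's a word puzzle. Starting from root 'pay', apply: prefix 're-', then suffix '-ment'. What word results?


Step 1: Add prefix 're-' to 'pay' = 'repay'
Step 2: Add suffix '-ment' to 'repay' = 'repayment'

repayment


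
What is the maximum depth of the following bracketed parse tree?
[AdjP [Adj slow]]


Count bracket nesting levels:
'[' at pos 0: depth = 1
'[' at pos 6: depth = 2
Maximum depth reached: 2

2


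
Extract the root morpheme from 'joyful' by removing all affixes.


Remove suffix '-ful' from 'joyful' to get root 'joy'.

joy


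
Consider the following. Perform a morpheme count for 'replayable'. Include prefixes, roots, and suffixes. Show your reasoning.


Decomposition: re- (prefix) + play (root) + -able (suffix) = 3 morpheme(s)

3 morphemes


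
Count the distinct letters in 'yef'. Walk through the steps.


Unique letters in 'yef': {e, f, y} = 3 distinct letters.

3


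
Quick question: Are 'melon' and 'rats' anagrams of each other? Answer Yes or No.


Sorted letters of 'melon': 'elmno'
Sorted letters of 'rats': 'arst'
They do not match.

No


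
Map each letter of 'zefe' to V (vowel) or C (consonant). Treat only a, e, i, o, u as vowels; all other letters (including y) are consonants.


Letter mapping: z = C, e = V, f = C, e = V.

CVCV


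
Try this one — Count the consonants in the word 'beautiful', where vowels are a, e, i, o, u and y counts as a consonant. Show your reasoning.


Consonants in 'beautiful': b, t, f, l = 4 consonants.

4


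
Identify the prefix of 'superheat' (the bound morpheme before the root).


The word 'superheat' = 'super' (prefix) + 'heat' (root). The prefix is 'super'.

super


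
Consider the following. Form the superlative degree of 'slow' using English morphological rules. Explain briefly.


Apply superlative formation (add -est): 'slow' -> 'slowest'.

slowest


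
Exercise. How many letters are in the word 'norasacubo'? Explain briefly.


Spell out 'norasacubo' and number each letter: n(1), o(2), r(3), a(4), s(5), a(6), c(7), u(8), b(9), o(10). Total: 10 letters.

10


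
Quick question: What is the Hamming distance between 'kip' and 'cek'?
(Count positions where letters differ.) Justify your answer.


Alignment:
Position 1: 'k' vs 'c' = DIFFER
Position 2: 'i' vs 'e' = DIFFER
Position 3: 'p' vs 'k' = DIFFER
Total differences: 3

3


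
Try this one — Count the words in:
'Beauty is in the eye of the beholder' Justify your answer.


Split into words: Beauty | is | in | the | eye | of | the | beholder = 8 words.

8


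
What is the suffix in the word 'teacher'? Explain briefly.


The word 'teacher' = 'teach' (root) + '-er' (suffix). The suffix is '-er'.

er


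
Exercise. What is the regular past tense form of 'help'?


Apply rule: Add -ed. 'help' becomes 'helped'.

helped


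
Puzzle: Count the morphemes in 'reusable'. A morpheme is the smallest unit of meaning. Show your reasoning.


Decomposition: re- (prefix) + use (root) + -able (suffix) = 3 morpheme(s)

3 morphemes


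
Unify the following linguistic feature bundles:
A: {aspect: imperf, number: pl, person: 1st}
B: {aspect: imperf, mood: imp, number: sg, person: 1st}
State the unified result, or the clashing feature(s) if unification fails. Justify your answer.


Compare features:
aspect: A=imperf vs B=imperf -> unified: imperf
mood: A=_ vs B=imp -> unified: imp
number: A=pl vs B=sg -> CLASH
person: A=1st vs B=1st -> unified: 1st
Clash detected on feature 'number' (pl vs sg); unification fails.

CLASH on 'number' (pl vs sg)


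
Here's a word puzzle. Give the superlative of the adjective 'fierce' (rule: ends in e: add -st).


Apply superlative formation (ends in e: add -st): 'fierce' -> 'fiercest'.

fiercest


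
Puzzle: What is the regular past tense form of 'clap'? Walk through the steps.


Apply rule: Double final consonant and add -ed. 'clap' becomes 'clapped'.

clapped


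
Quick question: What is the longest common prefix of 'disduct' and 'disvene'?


Compare from the start: 3 characters match: 'dis'. Mismatch at position 4: 'd' vs 'v'.

dis


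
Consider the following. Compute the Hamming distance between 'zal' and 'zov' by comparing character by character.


Alignment:
Position 1: 'z' vs 'z' = match
Position 2: 'a' vs 'o' = DIFFER
Position 3: 'l' vs 'v' = DIFFER
Total differences: 2

2


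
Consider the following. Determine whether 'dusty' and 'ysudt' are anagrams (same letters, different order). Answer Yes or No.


Sorted letters of 'dusty': 'dstuy'
Sorted letters of 'ysudt': 'dstuy'
They match.

Yes


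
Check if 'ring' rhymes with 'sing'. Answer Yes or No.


Rime (stressed vowel + following sounds) of 'ring': -ing = /ɪŋ/
Rime of 'sing': -ing = /ɪŋ/
/ɪŋ/ and /ɪŋ/ are the same ending sound, so the words rhyme.

Yes


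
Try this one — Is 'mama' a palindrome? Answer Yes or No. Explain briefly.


Forward: 'mama'
Reversed: 'amam'
They differ.

No


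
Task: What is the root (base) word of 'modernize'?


Remove suffix '-ize' from 'modernize' to get root 'modern'.

modern


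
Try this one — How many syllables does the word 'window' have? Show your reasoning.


Break 'window' into syllables: win-dow -> win | dow = 2 syllables

2 syllables


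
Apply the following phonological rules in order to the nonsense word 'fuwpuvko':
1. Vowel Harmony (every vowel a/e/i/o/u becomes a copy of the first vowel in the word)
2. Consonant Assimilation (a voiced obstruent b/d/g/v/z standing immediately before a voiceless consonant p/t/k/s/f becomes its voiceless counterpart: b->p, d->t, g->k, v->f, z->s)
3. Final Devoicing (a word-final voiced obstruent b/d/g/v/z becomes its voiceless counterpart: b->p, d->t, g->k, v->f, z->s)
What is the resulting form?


Starting form: 'fuwpuvko'
Rule 1: Vowel Harmony: all vowels become 'u' (matching first vowel). 'fuwpuvko' -> 'fuwpuvku'
Rule 2: Consonant Assimilation: voiced obstruent before voiceless consonant becomes voiceless ('vk' -> 'fk'). 'fuwpuvku' -> 'fuwpufku'
Rule 3: Final Devoicing: the word ends in the vowel 'u', not a consonant. No change.
Final form: 'fuwpufku'

fuwpufku


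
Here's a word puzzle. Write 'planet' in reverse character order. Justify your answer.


Reverse 'planet' character by character: 'tenalp'.

tenalp


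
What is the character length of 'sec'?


Spell out 'sec' and number each letter: s(1), e(2), c(3). Total: 3 letters.

3


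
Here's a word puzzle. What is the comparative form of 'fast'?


Apply comparative formation (add -er): 'fast' -> 'faster'.

faster


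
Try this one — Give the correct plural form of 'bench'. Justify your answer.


Apply rule: Add -es (sibilant/fricative ending). 'bench' becomes 'benches'.

benches


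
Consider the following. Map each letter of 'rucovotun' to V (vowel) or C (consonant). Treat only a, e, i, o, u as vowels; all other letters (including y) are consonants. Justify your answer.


Letter mapping: r = C, u = V, c = C, o = V, v = C, o = V, t = C, u = V, n = C.

CVCVCVCVC


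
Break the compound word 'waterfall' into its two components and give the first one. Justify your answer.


Split 'waterfall' into 'water' + 'fall'. The first part is 'water'.

water


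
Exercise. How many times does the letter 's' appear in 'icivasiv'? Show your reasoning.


Letter 's' in 'icivasiv': found at position(s) 6 = 1 occurrence(s).

1


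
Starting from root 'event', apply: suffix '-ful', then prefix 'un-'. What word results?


Step 1: Add suffix '-ful' to 'event' = 'eventful'
Step 2: Add prefix 'un-' to 'eventful' = 'uneventful'

uneventful


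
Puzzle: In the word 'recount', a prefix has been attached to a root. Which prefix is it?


The word 'recount' = 're' (prefix) + 'count' (root). The prefix is 're'.

re


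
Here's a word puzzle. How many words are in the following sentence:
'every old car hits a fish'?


Split into words: every | old | car | hits | a | fish = 6 words.

6


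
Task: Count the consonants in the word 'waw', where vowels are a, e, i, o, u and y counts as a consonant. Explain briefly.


Consonants in 'waw': w, w = 2 consonants.

2


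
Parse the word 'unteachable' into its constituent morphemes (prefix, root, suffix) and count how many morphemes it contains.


Step 1: Identify prefix: 'un' (meaning: not/reverse)
Step 2: Identify root: 'teach'
Step 3: Identify suffix(es): 'able'
Decomposition: un- (prefix: not/reverse) + teach (root) + -able (suffix: capable of)
Total morphemes: 3

3 morphemes (un- (prefix: not/reverse) + teach (root) + -able (suffix: capable of))


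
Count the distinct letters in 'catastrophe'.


Unique letters in 'catastrophe': {a, c, e, h, o, p, r, s, t} = 9 distinct letters.

9


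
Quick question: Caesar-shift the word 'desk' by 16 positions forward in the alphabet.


Shift each letter by 16: d -> t, e -> u, s -> i, k -> a. Result: 'tuia'.

tuia
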